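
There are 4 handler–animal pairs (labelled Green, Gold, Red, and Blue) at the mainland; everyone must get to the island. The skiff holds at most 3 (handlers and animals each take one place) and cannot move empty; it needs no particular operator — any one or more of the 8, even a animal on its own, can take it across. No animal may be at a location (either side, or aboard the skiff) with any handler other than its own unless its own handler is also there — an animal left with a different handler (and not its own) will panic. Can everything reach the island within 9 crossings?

Yes

Yes — this plan uses 9 crossings (≤ 9):
1. animal Green and handler Green cross → the island.
2. handler Green crosses ← the mainland.
3. animal Gold, handler Gold, and handler Green cross → the island.
4. animal Green and handler Green cross ← the mainland.
5. handler Blue, handler Green, and handler Red cross → the island.
6. animal Gold crosses ← the mainland.
7. animal Gold and animal Green cross → the island.
8. animal Green crosses ← the mainland.
9. animal Blue, animal Green, and animal Red cross → the island.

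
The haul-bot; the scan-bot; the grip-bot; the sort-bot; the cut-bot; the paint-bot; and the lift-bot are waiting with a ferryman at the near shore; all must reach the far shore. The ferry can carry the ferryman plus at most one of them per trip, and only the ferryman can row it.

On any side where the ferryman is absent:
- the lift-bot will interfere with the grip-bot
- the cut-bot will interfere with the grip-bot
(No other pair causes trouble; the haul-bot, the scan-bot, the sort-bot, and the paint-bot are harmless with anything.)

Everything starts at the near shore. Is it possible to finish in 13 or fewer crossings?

No

Counting alone: the ferryman can take at most 1 across per trip to the far shore, so moving all 7 needs at least 7 loaded trips out, with a return between consecutive ones — at least 13 crossings.
The safety rule pushes this higher. Following every safe sequence of crossings, the most of the 7 that can be at the far shore as the ferry arrives there on crossing 13 is 6 — never all 7.
So the move cannot be finished within 13 crossings. (The shortest complete plan takes 15:)
1. Ferryman goes to the far shore with the grip-bot.  [the near shore: the cut-bot, the haul-bot, the lift-bot, the paint-bot, the scan-bot, the sort-bot | the far shore: the grip-bot]
2. Ferryman goes back to the near shore alone.  [the near shore: the cut-bot, the haul-bot, the lift-bot, the paint-bot, the scan-bot, the sort-bot | the far shore: the grip-bot]
3. Ferryman goes to the far shore with the haul-bot.  [the near shore: the cut-bot, the lift-bot, the paint-bot, the scan-bot, the sort-bot | the far shore: the grip-bot, the haul-bot]
4. Ferryman goes back to the near shore alone.  [the near shore: the cut-bot, the lift-bot, the paint-bot, the scan-bot, the sort-bot | the far shore: the grip-bot, the haul-bot]
5. Ferryman goes to the far shore with the scan-bot.  [the near shore: the cut-bot, the lift-bot, the paint-bot, the sort-bot | the far shore: the grip-bot, the haul-bot, the scan-bot]
6. Ferryman goes back to the near shore alone.  [the near shore: the cut-bot, the lift-bot, the paint-bot, the sort-bot | the far shore: the grip-bot, the haul-bot, the scan-bot]
7. Ferryman goes to the far shore with the sort-bot.  [the near shore: the cut-bot, the lift-bot, the paint-bot | the far shore: the grip-bot, the haul-bot, the scan-bot, the sort-bot]
8. Ferryman goes back to the near shore alone.  [the near shore: the cut-bot, the lift-bot, the paint-bot | the far shore: the grip-bot, the haul-bot, the scan-bot, the sort-bot]
9. Ferryman goes to the far shore with the cut-bot.  [the near shore: the lift-bot, the paint-bot | the far shore: the cut-bot, the grip-bot, the haul-bot, the scan-bot, the sort-bot]
10. Ferryman goes back to the near shore with the grip-bot.  [the near shore: the grip-bot, the lift-bot, the paint-bot | the far shore: the cut-bot, the haul-bot, the scan-bot, the sort-bot]
11. Ferryman goes to the far shore with the lift-bot.  [the near shore: the grip-bot, the paint-bot | the far shore: the cut-bot, the haul-bot, the lift-bot, the scan-bot, the sort-bot]
12. Ferryman goes back to the near shore alone.  [the near shore: the grip-bot, the paint-bot | the far shore: the cut-bot, the haul-bot, the lift-bot, the scan-bot, the sort-bot]
13. Ferryman goes to the far shore with the paint-bot.  [the near shore: the grip-bot | the far shore: the cut-bot, the haul-bot, the lift-bot, the paint-bot, the scan-bot, the sort-bot]
14. Ferryman goes back to the near shore alone.  [the near shore: the grip-bot | the far shore: the cut-bot, the haul-bot, the lift-bot, the paint-bot, the scan-bot, the sort-bot]
15. Ferryman goes to the far shore with the grip-bot.  [the near shore: — | the far shore: the cut-bot, the grip-bot, the haul-bot, the lift-bot, the paint-bot, the scan-bot, the sort-bot]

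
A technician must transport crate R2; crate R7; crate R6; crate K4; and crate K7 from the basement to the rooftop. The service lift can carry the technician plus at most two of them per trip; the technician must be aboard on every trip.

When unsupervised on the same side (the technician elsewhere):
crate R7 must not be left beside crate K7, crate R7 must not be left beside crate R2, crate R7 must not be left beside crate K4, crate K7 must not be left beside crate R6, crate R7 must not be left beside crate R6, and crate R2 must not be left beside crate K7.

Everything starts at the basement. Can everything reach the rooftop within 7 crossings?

Yes

Yes — this plan uses 7 crossings (≤ 7):
1. Technician goes to the rooftop with crate K7 and crate R7.  [the basement: crate K4, crate R2, crate R6 | the rooftop: crate K7, crate R7]
2. Technician goes back to the basement with crate R7.  [the basement: crate K4, crate R2, crate R6, crate R7 | the rooftop: crate K7]
3. Technician goes to the rooftop with crate K4 and crate R7.  [the basement: crate R2, crate R6 | the rooftop: crate K4, crate K7, crate R7]
4. Technician goes back to the basement with crate R7.  [the basement: crate R2, crate R6, crate R7 | the rooftop: crate K4, crate K7]
5. Technician goes to the rooftop with crate R2 and crate R6.  [the basement: crate R7 | the rooftop: crate K4, crate K7, crate R2, crate R6]
6. Technician goes back to the basement with crate K7.  [the basement: crate K7, crate R7 | the rooftop: crate K4, crate R2, crate R6]
7. Technician goes to the rooftop with crate K7 and crate R7.  [the basement: — | the rooftop: crate K4, crate K7, crate R2, crate R6, crate R7]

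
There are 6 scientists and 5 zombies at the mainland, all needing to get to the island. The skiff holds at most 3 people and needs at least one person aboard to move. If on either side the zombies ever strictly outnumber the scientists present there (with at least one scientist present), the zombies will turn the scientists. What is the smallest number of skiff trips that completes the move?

Counting alone: each trip to the island takes at most 3 across and each return brings at least 1 back, so after t trips out (and t−1 returns) at most 3t − (t−1) of the 11 are across; that first reaches 11 at t = 5, so at least 9 crossings are needed.
The plan below uses exactly 9 crossings, so it is optimal:
1. 3 zombies → the island.  (the mainland: 6S 2Z; the island: 0S 3Z)
2. 1 zombie ← the mainland.  (the mainland: 6S 3Z; the island: 0S 2Z)
3. 3 scientists → the island.  (the mainland: 3S 3Z; the island: 3S 2Z)
4. 1 scientist ← the mainland.  (the mainland: 4S 3Z; the island: 2S 2Z)
5. 2 scientists and 1 zombie → the island.  (the mainland: 2S 2Z; the island: 4S 3Z)
6. 1 scientist ← the mainland.  (the mainland: 3S 2Z; the island: 3S 3Z)
7. 2 scientists and 1 zombie → the island.  (the mainland: 1S 1Z; the island: 5S 4Z)
8. 1 scientist ← the mainland.  (the mainland: 2S 1Z; the island: 4S 4Z)
9. 2 scientists and 1 zombie → the island.  (the mainland: 0S 0Z; the island: 6S 5Z)

9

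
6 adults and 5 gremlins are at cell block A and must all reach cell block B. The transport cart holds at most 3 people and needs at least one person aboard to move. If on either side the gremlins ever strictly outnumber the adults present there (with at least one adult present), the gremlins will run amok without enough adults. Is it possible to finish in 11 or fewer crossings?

Yes — this plan uses 9 crossings (≤ 11):
1. 3 gremlins → cell block B.  (cell block A: 6A 2G; cell block B: 0A 3G)
2. 1 gremlin ← cell block A.  (cell block A: 6A 3G; cell block B: 0A 2G)
3. 3 adults → cell block B.  (cell block A: 3A 3G; cell block B: 3A 2G)
4. 1 adult ← cell block A.  (cell block A: 4A 3G; cell block B: 2A 2G)
5. 2 adults and 1 gremlin → cell block B.  (cell block A: 2A 2G; cell block B: 4A 3G)
6. 1 adult ← cell block A.  (cell block A: 3A 2G; cell block B: 3A 3G)
7. 2 adults and 1 gremlin → cell block B.  (cell block A: 1A 1G; cell block B: 5A 4G)
8. 1 adult ← cell block A.  (cell block A: 2A 1G; cell block B: 4A 4G)
9. 2 adults and 1 gremlin → cell block B.  (cell block A: 0A 0G; cell block B: 6A 5G)

Yes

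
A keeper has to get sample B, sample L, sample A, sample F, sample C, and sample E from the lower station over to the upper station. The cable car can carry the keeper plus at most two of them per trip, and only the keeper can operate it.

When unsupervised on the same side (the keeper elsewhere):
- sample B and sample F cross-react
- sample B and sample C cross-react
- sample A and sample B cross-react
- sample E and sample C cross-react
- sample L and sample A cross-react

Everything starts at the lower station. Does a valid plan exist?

No

Whatever the first load, the items left behind include a forbidden pair without the keeper. No opening move is safe, so no plan exists.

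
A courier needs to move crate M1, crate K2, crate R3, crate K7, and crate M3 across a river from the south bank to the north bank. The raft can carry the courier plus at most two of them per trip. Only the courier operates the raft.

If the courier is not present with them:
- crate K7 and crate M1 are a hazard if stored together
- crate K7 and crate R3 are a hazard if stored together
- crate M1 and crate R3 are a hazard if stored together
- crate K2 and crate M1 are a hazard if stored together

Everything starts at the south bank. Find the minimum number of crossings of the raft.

Counting alone: the courier can take at most 2 across per trip to the north bank, so moving all 5 needs at least 3 loaded trips out, with a return between consecutive ones — at least 5 crossings.
The safety rule pushes this higher. Following every safe sequence of crossings, the most of the 5 that can be at the north bank as the raft arrives there on crossing 5 is 4 — never all 5.
So no plan with fewer than 7 crossings exists, and this one achieves 7:
1. Courier goes to the north bank with crate M1 and crate R3.  [the south bank: crate K2, crate K7, crate M3 | the north bank: crate M1, crate R3]
2. Courier goes back to the south bank with crate M1.  [the south bank: crate K2, crate K7, crate M1, crate M3 | the north bank: crate R3]
3. Courier goes to the north bank with crate K2 and crate M1.  [the south bank: crate K7, crate M3 | the north bank: crate K2, crate M1, crate R3]
4. Courier goes back to the south bank with crate M1.  [the south bank: crate K7, crate M1, crate M3 | the north bank: crate K2, crate R3]
5. Courier goes to the north bank with crate M1 and crate M3.  [the south bank: crate K7 | the north bank: crate K2, crate M1, crate M3, crate R3]
6. Courier goes back to the south bank with crate M1.  [the south bank: crate K7, crate M1 | the north bank: crate K2, crate M3, crate R3]
7. Courier goes to the north bank with crate K7 and crate M1.  [the south bank: — | the north bank: crate K2, crate K7, crate M1, crate M3, crate R3]

7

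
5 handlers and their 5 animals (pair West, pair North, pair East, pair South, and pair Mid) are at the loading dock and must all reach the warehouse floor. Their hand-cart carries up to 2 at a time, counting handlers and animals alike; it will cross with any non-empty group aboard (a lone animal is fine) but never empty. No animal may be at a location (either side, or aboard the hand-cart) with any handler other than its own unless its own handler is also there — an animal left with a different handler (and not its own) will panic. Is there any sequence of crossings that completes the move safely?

No

Following every safe sequence of crossings from the start, the most of the 10 that can be at the warehouse floor as the hand-cart arrives there on crossings 1, 3, 5, 7 is 2, 3, 4, 5 respectively; the best ever achieved is 5 of 10.
From crossing 9 on, no configuration arises that was not already reachable earlier: only 82 distinct safe configurations (who is on which side, and where the hand-cart is) can ever be reached, none of them has everyone across, and every continuation just revisits them. So no valid plan exists.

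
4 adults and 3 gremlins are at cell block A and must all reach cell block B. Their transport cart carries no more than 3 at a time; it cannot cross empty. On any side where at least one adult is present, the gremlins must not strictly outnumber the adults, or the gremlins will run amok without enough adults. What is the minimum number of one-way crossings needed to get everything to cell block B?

5

Counting alone: each trip to cell block B takes at most 3 across and each return brings at least 1 back, so after t trips out (and t−1 returns) at most 3t − (t−1) of the 7 are across; that first reaches 7 at t = 3, so at least 5 crossings are needed.
The plan below uses exactly 5 crossings, so it is optimal:
1. 3 gremlins → cell block B.  (cell block A: 4A 0G; cell block B: 0A 3G)
2. 1 gremlin ← cell block A.  (cell block A: 4A 1G; cell block B: 0A 2G)
3. 3 adults → cell block B.  (cell block A: 1A 1G; cell block B: 3A 2G)
4. 1 adult ← cell block A.  (cell block A: 2A 1G; cell block B: 2A 2G)
5. 2 adults and 1 gremlin → cell block B.  (cell block A: 0A 0G; cell block B: 4A 3G)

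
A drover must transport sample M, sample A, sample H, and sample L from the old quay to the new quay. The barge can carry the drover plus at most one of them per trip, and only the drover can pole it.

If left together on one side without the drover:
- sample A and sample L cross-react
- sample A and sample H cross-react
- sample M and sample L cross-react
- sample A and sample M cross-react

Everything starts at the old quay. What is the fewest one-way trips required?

Whatever the first load, the items left behind include a forbidden pair without the drover. No opening move is safe, so no plan exists.

impossible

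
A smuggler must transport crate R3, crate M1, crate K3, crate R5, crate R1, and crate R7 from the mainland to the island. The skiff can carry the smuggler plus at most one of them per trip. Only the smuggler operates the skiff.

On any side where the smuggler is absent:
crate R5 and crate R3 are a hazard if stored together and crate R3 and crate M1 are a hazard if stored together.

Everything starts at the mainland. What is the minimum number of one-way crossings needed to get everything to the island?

13

Counting alone: the smuggler can take at most 1 across per trip to the island, so moving all 6 needs at least 6 loaded trips out, with a return between consecutive ones — at least 11 crossings.
The safety rule pushes this higher. Following every safe sequence of crossings, the most of the 6 that can be at the island as the skiff arrives there on crossing 11 is 5 — never all 6.
So no plan with fewer than 13 crossings exists, and this one achieves 13:
1. Smuggler goes to the island with crate R3.  [the mainland: crate K3, crate M1, crate R1, crate R5, crate R7 | the island: crate R3]
2. Smuggler goes back to the mainland alone.  [the mainland: crate K3, crate M1, crate R1, crate R5, crate R7 | the island: crate R3]
3. Smuggler goes to the island with crate M1.  [the mainland: crate K3, crate R1, crate R5, crate R7 | the island: crate M1, crate R3]
4. Smuggler goes back to the mainland with crate R3.  [the mainland: crate K3, crate R1, crate R3, crate R5, crate R7 | the island: crate M1]
5. Smuggler goes to the island with crate R5.  [the mainland: crate K3, crate R1, crate R3, crate R7 | the island: crate M1, crate R5]
6. Smuggler goes back to the mainland alone.  [the mainland: crate K3, crate R1, crate R3, crate R7 | the island: crate M1, crate R5]
7. Smuggler goes to the island with crate K3.  [the mainland: crate R1, crate R3, crate R7 | the island: crate K3, crate M1, crate R5]
8. Smuggler goes back to the mainland alone.  [the mainland: crate R1, crate R3, crate R7 | the island: crate K3, crate M1, crate R5]
9. Smuggler goes to the island with crate R1.  [the mainland: crate R3, crate R7 | the island: crate K3, crate M1, crate R1, crate R5]
10. Smuggler goes back to the mainland alone.  [the mainland: crate R3, crate R7 | the island: crate K3, crate M1, crate R1, crate R5]
11. Smuggler goes to the island with crate R7.  [the mainland: crate R3 | the island: crate K3, crate M1, crate R1, crate R5, crate R7]
12. Smuggler goes back to the mainland alone.  [the mainland: crate R3 | the island: crate K3, crate M1, crate R1, crate R5, crate R7]
13. Smuggler goes to the island with crate R3.  [the mainland: — | the island: crate K3, crate M1, crate R1, crate R3, crate R5, crate R7]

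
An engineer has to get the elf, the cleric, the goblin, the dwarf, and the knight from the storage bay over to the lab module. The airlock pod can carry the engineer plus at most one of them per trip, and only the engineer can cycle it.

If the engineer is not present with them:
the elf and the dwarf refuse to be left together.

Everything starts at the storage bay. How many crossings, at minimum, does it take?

Counting alone: the engineer can take at most 1 across per trip to the lab module, so moving all 5 needs at least 5 loaded trips out, with a return between consecutive ones — at least 9 crossings.
The plan below uses exactly 9 crossings, so it is optimal:
1. Engineer goes to the lab module with the elf.  [the storage bay: the cleric, the dwarf, the goblin, the knight | the lab module: the elf]
2. Engineer goes back to the storage bay alone.  [the storage bay: the cleric, the dwarf, the goblin, the knight | the lab module: the elf]
3. Engineer goes to the lab module with the cleric.  [the storage bay: the dwarf, the goblin, the knight | the lab module: the cleric, the elf]
4. Engineer goes back to the storage bay alone.  [the storage bay: the dwarf, the goblin, the knight | the lab module: the cleric, the elf]
5. Engineer goes to the lab module with the goblin.  [the storage bay: the dwarf, the knight | the lab module: the cleric, the elf, the goblin]
6. Engineer goes back to the storage bay alone.  [the storage bay: the dwarf, the knight | the lab module: the cleric, the elf, the goblin]
7. Engineer goes to the lab module with the knight.  [the storage bay: the dwarf | the lab module: the cleric, the elf, the goblin, the knight]
8. Engineer goes back to the storage bay alone.  [the storage bay: the dwarf | the lab module: the cleric, the elf, the goblin, the knight]
9. Engineer goes to the lab module with the dwarf.  [the storage bay: — | the lab module: the cleric, the dwarf, the elf, the goblin, the knight]

9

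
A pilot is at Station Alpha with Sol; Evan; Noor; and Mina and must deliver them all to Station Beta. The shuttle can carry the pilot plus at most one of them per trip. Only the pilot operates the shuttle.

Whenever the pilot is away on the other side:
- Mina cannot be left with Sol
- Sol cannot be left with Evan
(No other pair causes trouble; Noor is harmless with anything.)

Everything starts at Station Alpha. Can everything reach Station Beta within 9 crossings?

Yes — this plan uses 9 crossings (≤ 9):
1. Pilot goes to Station Beta with Sol.  [Station Alpha: Evan, Mina, Noor | Station Beta: Sol]
2. Pilot goes back to Station Alpha alone.  [Station Alpha: Evan, Mina, Noor | Station Beta: Sol]
3. Pilot goes to Station Beta with Evan.  [Station Alpha: Mina, Noor | Station Beta: Evan, Sol]
4. Pilot goes back to Station Alpha with Sol.  [Station Alpha: Mina, Noor, Sol | Station Beta: Evan]
5. Pilot goes to Station Beta with Mina.  [Station Alpha: Noor, Sol | Station Beta: Evan, Mina]
6. Pilot goes back to Station Alpha alone.  [Station Alpha: Noor, Sol | Station Beta: Evan, Mina]
7. Pilot goes to Station Beta with Noor.  [Station Alpha: Sol | Station Beta: Evan, Mina, Noor]
8. Pilot goes back to Station Alpha alone.  [Station Alpha: Sol | Station Beta: Evan, Mina, Noor]
9. Pilot goes to Station Beta with Sol.  [Station Alpha: — | Station Beta: Evan, Mina, Noor, Sol]

Yes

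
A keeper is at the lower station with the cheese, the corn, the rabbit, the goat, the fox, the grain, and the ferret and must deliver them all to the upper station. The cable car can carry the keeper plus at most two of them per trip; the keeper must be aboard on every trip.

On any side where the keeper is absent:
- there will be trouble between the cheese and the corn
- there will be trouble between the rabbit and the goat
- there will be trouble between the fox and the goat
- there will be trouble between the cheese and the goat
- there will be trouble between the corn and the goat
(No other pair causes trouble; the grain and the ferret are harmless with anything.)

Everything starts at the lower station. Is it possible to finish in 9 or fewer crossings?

No

Counting alone: the keeper can take at most 2 across per trip to the upper station, so moving all 7 needs at least 4 loaded trips out, with a return between consecutive ones — at least 7 crossings.
The safety rule pushes this higher. Following every safe sequence of crossings, the most of the 7 that can be at the upper station as the cable car arrives there on crossings 7, 9 is 5, 6 respectively — never all 7.
So the move cannot be finished within 9 crossings. (The shortest complete plan takes 11:)
1. Keeper goes to the upper station with the cheese and the goat.
2. Keeper goes back to the lower station with the cheese.
3. Keeper goes to the upper station with the cheese and the rabbit.
4. Keeper goes back to the lower station with the goat.
5. Keeper goes to the upper station with the corn and the fox.
6. Keeper goes back to the lower station with the cheese.
7. Keeper goes to the upper station with the cheese and the grain.
8. Keeper goes back to the lower station with the cheese.
9. Keeper goes to the upper station with the cheese and the ferret.
10. Keeper goes back to the lower station with the cheese.
11. Keeper goes to the upper station with the cheese and the goat.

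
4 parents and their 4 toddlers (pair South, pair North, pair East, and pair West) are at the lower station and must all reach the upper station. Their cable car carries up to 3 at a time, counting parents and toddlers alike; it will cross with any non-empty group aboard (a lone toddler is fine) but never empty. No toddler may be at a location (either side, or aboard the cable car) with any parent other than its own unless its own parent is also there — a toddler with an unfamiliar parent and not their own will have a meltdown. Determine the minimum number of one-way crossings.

Counting alone: each trip to the upper station takes at most 3 across and each return brings at least 1 back, so after t trips out (and t−1 returns) at most 3t − (t−1) of the 8 are across; that first reaches 8 at t = 4, so at least 7 crossings are needed.
The safety rule pushes this higher. Following every safe sequence of crossings, the most of the 8 that can be at the upper station as the cable car arrives there on crossing 7 is 7 — never all 8.
So no plan with fewer than 9 crossings exists, and this one achieves 9:
1. parent South and toddler South cross → the upper station.
2. parent South crosses ← the lower station.
3. parent North, parent South, and toddler North cross → the upper station.
4. parent South and toddler South cross ← the lower station.
5. parent East, parent South, and parent West cross → the upper station.
6. toddler North crosses ← the lower station.
7. toddler North and toddler South cross → the upper station.
8. toddler South crosses ← the lower station.
9. toddler East, toddler South, and toddler West cross → the upper station.

9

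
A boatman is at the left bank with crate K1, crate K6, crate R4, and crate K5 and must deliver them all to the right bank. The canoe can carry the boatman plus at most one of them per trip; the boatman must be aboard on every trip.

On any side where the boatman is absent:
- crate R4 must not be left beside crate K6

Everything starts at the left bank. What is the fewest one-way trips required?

Counting alone: the boatman can take at most 1 across per trip to the right bank, so moving all 4 needs at least 4 loaded trips out, with a return between consecutive ones — at least 7 crossings.
The plan below uses exactly 7 crossings, so it is optimal:
1. Boatman goes to the right bank with crate K6.  [the left bank: crate K1, crate K5, crate R4 | the right bank: crate K6]
2. Boatman goes back to the left bank alone.  [the left bank: crate K1, crate K5, crate R4 | the right bank: crate K6]
3. Boatman goes to the right bank with crate K1.  [the left bank: crate K5, crate R4 | the right bank: crate K1, crate K6]
4. Boatman goes back to the left bank alone.  [the left bank: crate K5, crate R4 | the right bank: crate K1, crate K6]
5. Boatman goes to the right bank with crate K5.  [the left bank: crate R4 | the right bank: crate K1, crate K5, crate K6]
6. Boatman goes back to the left bank alone.  [the left bank: crate R4 | the right bank: crate K1, crate K5, crate K6]
7. Boatman goes to the right bank with crate R4.  [the left bank: — | the right bank: crate K1, crate K5, crate K6, crate R4]

7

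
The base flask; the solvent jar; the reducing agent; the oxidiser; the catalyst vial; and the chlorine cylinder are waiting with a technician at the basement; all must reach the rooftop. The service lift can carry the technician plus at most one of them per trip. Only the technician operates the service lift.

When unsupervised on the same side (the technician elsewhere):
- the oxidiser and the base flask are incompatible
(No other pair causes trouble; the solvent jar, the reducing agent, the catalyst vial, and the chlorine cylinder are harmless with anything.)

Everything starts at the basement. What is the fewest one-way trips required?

Counting alone: the technician can take at most 1 across per trip to the rooftop, so moving all 6 needs at least 6 loaded trips out, with a return between consecutive ones — at least 11 crossings.
The plan below uses exactly 11 crossings, so it is optimal:
1. Technician goes to the rooftop with the base flask.
2. Technician goes back to the basement alone.
3. Technician goes to the rooftop with the solvent jar.
4. Technician goes back to the basement alone.
5. Technician goes to the rooftop with the reducing agent.
6. Technician goes back to the basement alone.
7. Technician goes to the rooftop with the catalyst vial.
8. Technician goes back to the basement alone.
9. Technician goes to the rooftop with the chlorine cylinder.
10. Technician goes back to the basement alone.
11. Technician goes to the rooftop with the oxidiser.

11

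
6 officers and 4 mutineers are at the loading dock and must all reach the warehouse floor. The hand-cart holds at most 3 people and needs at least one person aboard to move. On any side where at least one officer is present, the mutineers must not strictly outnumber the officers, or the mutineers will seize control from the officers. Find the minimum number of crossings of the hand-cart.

9

Counting alone: each trip to the warehouse floor takes at most 3 across and each return brings at least 1 back, so after t trips out (and t−1 returns) at most 3t − (t−1) of the 10 are across; that first reaches 10 at t = 5, so at least 9 crossings are needed.
The plan below uses exactly 9 crossings, so it is optimal:
1. 2 mutineers → the warehouse floor.  (the loading dock: 6O 2M; the warehouse floor: 0O 2M)
2. 1 mutineer ← the loading dock.  (the loading dock: 6O 3M; the warehouse floor: 0O 1M)
3. 3 mutineers → the warehouse floor.  (the loading dock: 6O 0M; the warehouse floor: 0O 4M)
4. 1 mutineer ← the loading dock.  (the loading dock: 6O 1M; the warehouse floor: 0O 3M)
5. 3 officers → the warehouse floor.  (the loading dock: 3O 1M; the warehouse floor: 3O 3M)
6. 1 mutineer ← the loading dock.  (the loading dock: 3O 2M; the warehouse floor: 3O 2M)
7. 1 officer and 2 mutineers → the warehouse floor.  (the loading dock: 2O 0M; the warehouse floor: 4O 4M)
8. 1 mutineer ← the loading dock.  (the loading dock: 2O 1M; the warehouse floor: 4O 3M)
9. 2 officers and 1 mutineer → the warehouse floor.  (the loading dock: 0O 0M; the warehouse floor: 6O 4M)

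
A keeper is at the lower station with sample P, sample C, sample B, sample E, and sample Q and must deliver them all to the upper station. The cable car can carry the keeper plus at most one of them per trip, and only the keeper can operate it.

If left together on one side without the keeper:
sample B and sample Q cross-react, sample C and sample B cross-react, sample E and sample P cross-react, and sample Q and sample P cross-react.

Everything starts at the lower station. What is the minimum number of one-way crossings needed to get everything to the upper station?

impossible

Whatever the first load, the items left behind include a forbidden pair without the keeper. No opening move is safe, so no plan exists.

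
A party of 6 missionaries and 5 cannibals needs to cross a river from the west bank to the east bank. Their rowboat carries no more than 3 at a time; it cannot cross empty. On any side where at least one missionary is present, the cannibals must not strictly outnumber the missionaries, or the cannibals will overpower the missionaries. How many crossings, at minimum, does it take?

Counting alone: each trip to the east bank takes at most 3 across and each return brings at least 1 back, so after t trips out (and t−1 returns) at most 3t − (t−1) of the 11 are across; that first reaches 11 at t = 5, so at least 9 crossings are needed.
The plan below uses exactly 9 crossings, so it is optimal:
1. 3 cannibals → the east bank.  (the west bank: 6M 2C; the east bank: 0M 3C)
2. 1 cannibal ← the west bank.  (the west bank: 6M 3C; the east bank: 0M 2C)
3. 3 missionaries → the east bank.  (the west bank: 3M 3C; the east bank: 3M 2C)
4. 1 missionary ← the west bank.  (the west bank: 4M 3C; the east bank: 2M 2C)
5. 2 missionaries and 1 cannibal → the east bank.  (the west bank: 2M 2C; the east bank: 4M 3C)
6. 1 missionary ← the west bank.  (the west bank: 3M 2C; the east bank: 3M 3C)
7. 2 missionaries and 1 cannibal → the east bank.  (the west bank: 1M 1C; the east bank: 5M 4C)
8. 1 missionary ← the west bank.  (the west bank: 2M 1C; the east bank: 4M 4C)
9. 2 missionaries and 1 cannibal → the east bank.  (the west bank: 0M 0C; the east bank: 6M 5C)

9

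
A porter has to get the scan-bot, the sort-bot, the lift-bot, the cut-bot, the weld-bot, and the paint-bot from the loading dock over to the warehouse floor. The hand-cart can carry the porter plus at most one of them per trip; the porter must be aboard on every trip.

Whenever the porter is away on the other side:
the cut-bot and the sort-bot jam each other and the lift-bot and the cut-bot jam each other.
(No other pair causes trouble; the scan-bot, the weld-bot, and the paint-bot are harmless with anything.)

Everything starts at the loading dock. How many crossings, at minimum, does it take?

13

Counting alone: the porter can take at most 1 across per trip to the warehouse floor, so moving all 6 needs at least 6 loaded trips out, with a return between consecutive ones — at least 11 crossings.
The safety rule pushes this higher. Following every safe sequence of crossings, the most of the 6 that can be at the warehouse floor as the hand-cart arrives there on crossing 11 is 5 — never all 6.
So no plan with fewer than 13 crossings exists, and this one achieves 13:
1. Porter goes to the warehouse floor with the cut-bot.  [the loading dock: the lift-bot, the paint-bot, the scan-bot, the sort-bot, the weld-bot | the warehouse floor: the cut-bot]
2. Porter goes back to the loading dock alone.  [the loading dock: the lift-bot, the paint-bot, the scan-bot, the sort-bot, the weld-bot | the warehouse floor: the cut-bot]
3. Porter goes to the warehouse floor with the scan-bot.  [the loading dock: the lift-bot, the paint-bot, the sort-bot, the weld-bot | the warehouse floor: the cut-bot, the scan-bot]
4. Porter goes back to the loading dock alone.  [the loading dock: the lift-bot, the paint-bot, the sort-bot, the weld-bot | the warehouse floor: the cut-bot, the scan-bot]
5. Porter goes to the warehouse floor with the sort-bot.  [the loading dock: the lift-bot, the paint-bot, the weld-bot | the warehouse floor: the cut-bot, the scan-bot, the sort-bot]
6. Porter goes back to the loading dock with the cut-bot.  [the loading dock: the cut-bot, the lift-bot, the paint-bot, the weld-bot | the warehouse floor: the scan-bot, the sort-bot]
7. Porter goes to the warehouse floor with the lift-bot.  [the loading dock: the cut-bot, the paint-bot, the weld-bot | the warehouse floor: the lift-bot, the scan-bot, the sort-bot]
8. Porter goes back to the loading dock alone.  [the loading dock: the cut-bot, the paint-bot, the weld-bot | the warehouse floor: the lift-bot, the scan-bot, the sort-bot]
9. Porter goes to the warehouse floor with the weld-bot.  [the loading dock: the cut-bot, the paint-bot | the warehouse floor: the lift-bot, the scan-bot, the sort-bot, the weld-bot]
10. Porter goes back to the loading dock alone.  [the loading dock: the cut-bot, the paint-bot | the warehouse floor: the lift-bot, the scan-bot, the sort-bot, the weld-bot]
11. Porter goes to the warehouse floor with the paint-bot.  [the loading dock: the cut-bot | the warehouse floor: the lift-bot, the paint-bot, the scan-bot, the sort-bot, the weld-bot]
12. Porter goes back to the loading dock alone.  [the loading dock: the cut-bot | the warehouse floor: the lift-bot, the paint-bot, the scan-bot, the sort-bot, the weld-bot]
13. Porter goes to the warehouse floor with the cut-bot.  [the loading dock: — | the warehouse floor: the cut-bot, the lift-bot, the paint-bot, the scan-bot, the sort-bot, the weld-bot]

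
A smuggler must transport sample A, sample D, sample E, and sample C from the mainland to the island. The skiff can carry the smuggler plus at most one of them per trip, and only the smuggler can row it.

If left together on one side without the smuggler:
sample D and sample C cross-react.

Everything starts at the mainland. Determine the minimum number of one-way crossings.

Counting alone: the smuggler can take at most 1 across per trip to the island, so moving all 4 needs at least 4 loaded trips out, with a return between consecutive ones — at least 7 crossings.
The plan below uses exactly 7 crossings, so it is optimal:
1. Smuggler goes to the island with sample D.
2. Smuggler goes back to the mainland alone.
3. Smuggler goes to the island with sample A.
4. Smuggler goes back to the mainland alone.
5. Smuggler goes to the island with sample E.
6. Smuggler goes back to the mainland alone.
7. Smuggler goes to the island with sample C.

7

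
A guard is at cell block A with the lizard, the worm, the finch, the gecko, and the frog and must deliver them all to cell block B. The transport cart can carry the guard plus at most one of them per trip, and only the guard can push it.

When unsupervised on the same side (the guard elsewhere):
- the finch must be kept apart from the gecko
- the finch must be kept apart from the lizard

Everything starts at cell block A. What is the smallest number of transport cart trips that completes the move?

11

Counting alone: the guard can take at most 1 across per trip to cell block B, so moving all 5 needs at least 5 loaded trips out, with a return between consecutive ones — at least 9 crossings.
The safety rule pushes this higher. Following every safe sequence of crossings, the most of the 5 that can be at cell block B as the transport cart arrives there on crossing 9 is 4 — never all 5.
So no plan with fewer than 11 crossings exists, and this one achieves 11:
1. Guard goes to cell block B with the finch.  [cell block A: the frog, the gecko, the lizard, the worm | cell block B: the finch]
2. Guard goes back to cell block A alone.  [cell block A: the frog, the gecko, the lizard, the worm | cell block B: the finch]
3. Guard goes to cell block B with the lizard.  [cell block A: the frog, the gecko, the worm | cell block B: the finch, the lizard]
4. Guard goes back to cell block A with the finch.  [cell block A: the finch, the frog, the gecko, the worm | cell block B: the lizard]
5. Guard goes to cell block B with the gecko.  [cell block A: the finch, the frog, the worm | cell block B: the gecko, the lizard]
6. Guard goes back to cell block A alone.  [cell block A: the finch, the frog, the worm | cell block B: the gecko, the lizard]
7. Guard goes to cell block B with the worm.  [cell block A: the finch, the frog | cell block B: the gecko, the lizard, the worm]
8. Guard goes back to cell block A alone.  [cell block A: the finch, the frog | cell block B: the gecko, the lizard, the worm]
9. Guard goes to cell block B with the frog.  [cell block A: the finch | cell block B: the frog, the gecko, the lizard, the worm]
10. Guard goes back to cell block A alone.  [cell block A: the finch | cell block B: the frog, the gecko, the lizard, the worm]
11. Guard goes to cell block B with the finch.  [cell block A: — | cell block B: the finch, the frog, the gecko, the lizard, the worm]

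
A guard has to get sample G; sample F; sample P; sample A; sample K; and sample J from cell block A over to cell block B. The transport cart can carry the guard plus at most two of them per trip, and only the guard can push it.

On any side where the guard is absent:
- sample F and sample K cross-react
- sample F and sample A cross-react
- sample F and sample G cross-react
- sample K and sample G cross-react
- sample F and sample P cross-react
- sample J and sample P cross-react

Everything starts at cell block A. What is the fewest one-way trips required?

Whatever the first load, the items left behind include a forbidden pair without the guard. No opening move is safe, so no plan exists.

impossible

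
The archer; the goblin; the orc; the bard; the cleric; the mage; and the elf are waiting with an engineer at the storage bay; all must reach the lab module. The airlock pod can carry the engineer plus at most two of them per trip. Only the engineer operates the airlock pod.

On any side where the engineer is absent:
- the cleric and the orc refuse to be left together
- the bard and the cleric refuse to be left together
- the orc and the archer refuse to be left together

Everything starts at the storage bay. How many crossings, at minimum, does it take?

Counting alone: the engineer can take at most 2 across per trip to the lab module, so moving all 7 needs at least 4 loaded trips out, with a return between consecutive ones — at least 7 crossings.
The plan below uses exactly 7 crossings, so it is optimal:
1. Engineer goes to the lab module with the archer and the cleric.  [the storage bay: the bard, the elf, the goblin, the mage, the orc | the lab module: the archer, the cleric]
2. Engineer goes back to the storage bay alone.  [the storage bay: the bard, the elf, the goblin, the mage, the orc | the lab module: the archer, the cleric]
3. Engineer goes to the lab module with the goblin.  [the storage bay: the bard, the elf, the mage, the orc | the lab module: the archer, the cleric, the goblin]
4. Engineer goes back to the storage bay alone.  [the storage bay: the bard, the elf, the mage, the orc | the lab module: the archer, the cleric, the goblin]
5. Engineer goes to the lab module with the elf and the mage.  [the storage bay: the bard, the orc | the lab module: the archer, the cleric, the elf, the goblin, the mage]
6. Engineer goes back to the storage bay alone.  [the storage bay: the bard, the orc | the lab module: the archer, the cleric, the elf, the goblin, the mage]
7. Engineer goes to the lab module with the bard and the orc.  [the storage bay: — | the lab module: the archer, the bard, the cleric, the elf, the goblin, the mage, the orc]

7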